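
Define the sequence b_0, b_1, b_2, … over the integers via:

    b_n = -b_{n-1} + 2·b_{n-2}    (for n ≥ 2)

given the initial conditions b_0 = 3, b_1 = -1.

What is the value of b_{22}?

5592407

b_2 = -1·-1 + 2·3 = 7
b_3 = -1·7 + 2·-1 = -9
b_4 = -1·-9 + 2·7 = 23
b_5 = -1·23 + 2·-9 = -41
b_6 = -1·-41 + 2·23 = 87
b_7 = -1·87 + 2·-41 = -169
b_8 = -1·-169 + 2·87 = 343
b_9 = -1·343 + 2·-169 = -681
b_10 = -1·-681 + 2·343 = 1367
b_11 = -1·1367 + 2·-681 = -2729
b_12 = -1·-2729 + 2·1367 = 5463
b_13 = -1·5463 + 2·-2729 = -10921
b_14 = -1·-10921 + 2·5463 = 21847
b_15 = -1·21847 + 2·-10921 = -43689
b_16 = -1·-43689 + 2·21847 = 87383
b_17 = -1·87383 + 2·-43689 = -174761
b_18 = -1·-174761 + 2·87383 = 349527
b_19 = -1·349527 + 2·-174761 = -699049
b_20 = -1·-699049 + 2·349527 = 1398103
b_21 = -1·1398103 + 2·-699049 = -2796201
b_22 = -1·-2796201 + 2·1398103 = 5592407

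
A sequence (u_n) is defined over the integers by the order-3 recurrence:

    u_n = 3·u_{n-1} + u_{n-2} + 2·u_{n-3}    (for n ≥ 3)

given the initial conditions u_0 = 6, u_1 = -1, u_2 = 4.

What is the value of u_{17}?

u_3 = 3·4 + 1·-1 + 2·6 = 23
u_4 = 3·23 + 1·4 + 2·-1 = 71
u_5 = 3·71 + 1·23 + 2·4 = 244
u_6 = 3·244 + 1·71 + 2·23 = 849
u_7 = 3·849 + 1·244 + 2·71 = 2933
u_8 = 3·2933 + 1·849 + 2·244 = 10136
u_9 = 3·10136 + 1·2933 + 2·849 = 35039
u_10 = 3·35039 + 1·10136 + 2·2933 = 121119
u_11 = 3·121119 + 1·35039 + 2·10136 = 418668
u_12 = 3·418668 + 1·121119 + 2·35039 = 1447201
u_13 = 3·1447201 + 1·418668 + 2·121119 = 5002509
u_14 = 3·5002509 + 1·1447201 + 2·418668 = 17292064
u_15 = 3·17292064 + 1·5002509 + 2·1447201 = 59773103
u_16 = 3·59773103 + 1·17292064 + 2·5002509 = 206616391
u_17 = 3·206616391 + 1·59773103 + 2·17292064 = 714206404

714206404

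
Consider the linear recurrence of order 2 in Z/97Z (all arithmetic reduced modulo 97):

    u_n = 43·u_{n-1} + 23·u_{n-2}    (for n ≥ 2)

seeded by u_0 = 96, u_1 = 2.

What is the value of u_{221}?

44

u_2 = 43·2 + 23·96 = 63
u_3 = 43·63 + 23·2 = 39
u_4 = 43·39 + 23·63 = 22
u_5 = 43·22 + 23·39 = 0
u_6 = 43·0 + 23·22 = 21
u_7 = 43·21 + 23·0 = 30
u_8 = 43·30 + 23·21 = 27
u_9 = 43·27 + 23·30 = 8
u_10 = 43·8 + 23·27 = 92
u_11 = 43·92 + 23·8 = 66
u_12 = 43·66 + 23·92 = 7
u_13 = 43·7 + 23·66 = 73
u_14 = 43·73 + 23·7 = 2
u_15 = 43·2 + 23·73 = 19
u_16 = 43·19 + 23·2 = 87
u_17 = 43·87 + 23·19 = 7
u_18 = 43·7 + 23·87 = 71
u_19 = 43·71 + 23·7 = 13
u_20 = 43·13 + 23·71 = 58
u_21 = 43·58 + 23·13 = 77
u_22 = 43·77 + 23·58 = 86
u_23 = 43·86 + 23·77 = 37
u_24 = 43·37 + 23·86 = 77
u_25 = 43·77 + 23·37 = 88
u_26 = 43·88 + 23·77 = 26
u_27 = 43·26 + 23·88 = 38
u_28 = 43·38 + 23·26 = 1
u_29 = 43·1 + 23·38 = 44
u_30 = 43·44 + 23·1 = 72
u_31 = 43·72 + 23·44 = 34
u_32 = 43·34 + 23·72 = 14
u_33 = 43·14 + 23·34 = 26
u_34 = 43·26 + 23·14 = 82
u_35 = 43·82 + 23·26 = 50
u_36 = 43·50 + 23·82 = 59
u_37 = 43·59 + 23·50 = 1
u_38 = 43·1 + 23·59 = 42
u_39 = 43·42 + 23·1 = 83
u_40 = 43·83 + 23·42 = 73
u_41 = 43·73 + 23·83 = 4
u_42 = 43·4 + 23·73 = 8
u_43 = 43·8 + 23·4 = 48
u_44 = 43·48 + 23·8 = 17
u_45 = 43·17 + 23·48 = 89
u_46 = 43·89 + 23·17 = 47
u_47 = 43·47 + 23·89 = 91
u_48 = 43·91 + 23·47 = 47
u_49 = 43·47 + 23·91 = 40
u_50 = 43·40 + 23·47 = 85
u_51 = 43·85 + 23·40 = 16
u_52 = 43·16 + 23·85 = 24
u_53 = 43·24 + 23·16 = 42
u_54 = 43·42 + 23·24 = 30
u_55 = 43·30 + 23·42 = 25
u_56 = 43·25 + 23·30 = 19
u_57 = 43·19 + 23·25 = 34
u_58 = 43·34 + 23·19 = 56
u_59 = 43·56 + 23·34 = 86
u_60 = 43·86 + 23·56 = 39
u_61 = 43·39 + 23·86 = 66
u_62 = 43·66 + 23·39 = 49
u_63 = 43·49 + 23·66 = 36
u_64 = 43·36 + 23·49 = 56
u_65 = 43·56 + 23·36 = 35
u_66 = 43·35 + 23·56 = 77
u_67 = 43·77 + 23·35 = 42
u_68 = 43·42 + 23·77 = 85
u_69 = 43·85 + 23·42 = 62
u_70 = 43·62 + 23·85 = 62
u_71 = 43·62 + 23·62 = 18
u_72 = 43·18 + 23·62 = 66
u_73 = 43·66 + 23·18 = 51
u_74 = 43·51 + 23·66 = 25
u_75 = 43·25 + 23·51 = 17
u_76 = 43·17 + 23·25 = 45
u_77 = 43·45 + 23·17 = 95
u_78 = 43·95 + 23·45 = 76
u_79 = 43·76 + 23·95 = 21
u_80 = 43·21 + 23·76 = 32
u_81 = 43·32 + 23·21 = 16
u_82 = 43·16 + 23·32 = 66
u_83 = 43·66 + 23·16 = 5
u_84 = 43·5 + 23·66 = 84
u_85 = 43·84 + 23·5 = 41
u_86 = 43·41 + 23·84 = 9
u_87 = 43·9 + 23·41 = 69
u_88 = 43·69 + 23·9 = 70
u_89 = 43·70 + 23·69 = 38
u_90 = 43·38 + 23·70 = 43
u_91 = 43·43 + 23·38 = 7
u_92 = 43·7 + 23·43 = 29
u_93 = 43·29 + 23·7 = 50
u_94 = 43·50 + 23·29 = 4
u_95 = 43·4 + 23·50 = 61
u_96 = 43·61 + 23·4 = 96
u_97 = 43·96 + 23·61 = 2
(u_96, u_97) = (96, 2) = (u_0, u_1), so the sequence has period 96.
221 ≡ 29 (mod 96), hence u_221 = u_29 = 44.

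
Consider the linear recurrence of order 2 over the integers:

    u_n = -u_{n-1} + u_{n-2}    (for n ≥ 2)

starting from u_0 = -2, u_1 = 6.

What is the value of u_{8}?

-152

u_2 = -1·6 + 1·-2 = -8
u_3 = -1·-8 + 1·6 = 14
u_4 = -1·14 + 1·-8 = -22
u_5 = -1·-22 + 1·14 = 36
u_6 = -1·36 + 1·-22 = -58
u_7 = -1·-58 + 1·36 = 94
u_8 = -1·94 + 1·-58 = -152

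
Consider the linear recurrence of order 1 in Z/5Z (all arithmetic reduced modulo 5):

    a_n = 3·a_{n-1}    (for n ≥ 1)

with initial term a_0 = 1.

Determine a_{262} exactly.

a_1 = 3·1 = 3
a_2 = 3·3 = 4
a_3 = 3·4 = 2
a_4 = 3·2 = 1
(a_4) = (1) = (a_0), so the sequence has period 4.
262 ≡ 2 (mod 4), hence a_262 = a_2 = 4.

4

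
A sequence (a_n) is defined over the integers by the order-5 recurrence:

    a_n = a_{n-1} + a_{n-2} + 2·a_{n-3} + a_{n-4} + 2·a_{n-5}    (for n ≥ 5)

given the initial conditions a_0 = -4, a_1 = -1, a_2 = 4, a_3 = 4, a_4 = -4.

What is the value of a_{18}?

a_5 = 1·-4 + 1·4 + 2·4 + 1·-1 + 2·-4 = -1
a_6 = 1·-1 + 1·-4 + 2·4 + 1·4 + 2·-1 = 5
a_7 = 1·5 + 1·-1 + 2·-4 + 1·4 + 2·4 = 8
a_8 = 1·8 + 1·5 + 2·-1 + 1·-4 + 2·4 = 15
a_9 = 1·15 + 1·8 + 2·5 + 1·-1 + 2·-4 = 24
a_10 = 1·24 + 1·15 + 2·8 + 1·5 + 2·-1 = 58
a_11 = 1·58 + 1·24 + 2·15 + 1·8 + 2·5 = 130
a_12 = 1·130 + 1·58 + 2·24 + 1·15 + 2·8 = 267
a_13 = 1·267 + 1·130 + 2·58 + 1·24 + 2·15 = 567
a_14 = 1·567 + 1·267 + 2·130 + 1·58 + 2·24 = 1200
a_15 = 1·1200 + 1·567 + 2·267 + 1·130 + 2·58 = 2547
a_16 = 1·2547 + 1·1200 + 2·567 + 1·267 + 2·130 = 5408
a_17 = 1·5408 + 1·2547 + 2·1200 + 1·567 + 2·267 = 11456
a_18 = 1·11456 + 1·5408 + 2·2547 + 1·1200 + 2·567 = 24292

24292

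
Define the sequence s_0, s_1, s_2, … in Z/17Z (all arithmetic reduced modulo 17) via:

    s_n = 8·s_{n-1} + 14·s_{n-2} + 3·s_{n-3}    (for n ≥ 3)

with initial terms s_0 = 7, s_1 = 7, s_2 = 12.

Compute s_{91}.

15

s_3 = 8·12 + 14·7 + 3·7 = 11
s_4 = 8·11 + 14·12 + 3·7 = 5
s_5 = 8·5 + 14·11 + 3·12 = 9
s_6 = 8·9 + 14·5 + 3·11 = 5
s_7 = 8·5 + 14·9 + 3·5 = 11
s_8 = 8·11 + 14·5 + 3·9 = 15
s_9 = 8·15 + 14·11 + 3·5 = 0
s_10 = 8·0 + 14·15 + 3·11 = 5
s_11 = 8·5 + 14·0 + 3·15 = 0
s_12 = 8·0 + 14·5 + 3·0 = 2
s_13 = 8·2 + 14·0 + 3·5 = 14
s_14 = 8·14 + 14·2 + 3·0 = 4
s_15 = 8·4 + 14·14 + 3·2 = 13
s_16 = 8·13 + 14·4 + 3·14 = 15
s_17 = 8·15 + 14·13 + 3·4 = 8
s_18 = 8·8 + 14·15 + 3·13 = 7
s_19 = 8·7 + 14·8 + 3·15 = 9
s_20 = 8·9 + 14·7 + 3·8 = 7
s_21 = 8·7 + 14·9 + 3·7 = 16
s_22 = 8·16 + 14·7 + 3·9 = 15
s_23 = 8·15 + 14·16 + 3·7 = 8
s_24 = 8·8 + 14·15 + 3·16 = 16
s_25 = 8·16 + 14·8 + 3·15 = 13
s_26 = 8·13 + 14·16 + 3·8 = 12
s_27 = 8·12 + 14·13 + 3·16 = 3
s_28 = 8·3 + 14·12 + 3·13 = 10
s_29 = 8·10 + 14·3 + 3·12 = 5
s_30 = 8·5 + 14·10 + 3·3 = 2
s_31 = 8·2 + 14·5 + 3·10 = 14
s_32 = 8·14 + 14·2 + 3·5 = 2
s_33 = 8·2 + 14·14 + 3·2 = 14
s_34 = 8·14 + 14·2 + 3·14 = 12
s_35 = 8·12 + 14·14 + 3·2 = 9
s_36 = 8·9 + 14·12 + 3·14 = 10
s_37 = 8·10 + 14·9 + 3·12 = 4
s_38 = 8·4 + 14·10 + 3·9 = 12
s_39 = 8·12 + 14·4 + 3·10 = 12
s_40 = 8·12 + 14·12 + 3·4 = 4
s_41 = 8·4 + 14·12 + 3·12 = 15
s_42 = 8·15 + 14·4 + 3·12 = 8
s_43 = 8·8 + 14·15 + 3·4 = 14
s_44 = 8·14 + 14·8 + 3·15 = 14
s_45 = 8·14 + 14·14 + 3·8 = 9
s_46 = 8·9 + 14·14 + 3·14 = 4
s_47 = 8·4 + 14·9 + 3·14 = 13
s_48 = 8·13 + 14·4 + 3·9 = 0
s_49 = 8·0 + 14·13 + 3·4 = 7
s_50 = 8·7 + 14·0 + 3·13 = 10
s_51 = 8·10 + 14·7 + 3·0 = 8
s_52 = 8·8 + 14·10 + 3·7 = 4
s_53 = 8·4 + 14·8 + 3·10 = 4
s_54 = 8·4 + 14·4 + 3·8 = 10
s_55 = 8·10 + 14·4 + 3·4 = 12
s_56 = 8·12 + 14·10 + 3·4 = 10
s_57 = 8·10 + 14·12 + 3·10 = 6
s_58 = 8·6 + 14·10 + 3·12 = 3
s_59 = 8·3 + 14·6 + 3·10 = 2
s_60 = 8·2 + 14·3 + 3·6 = 8
s_61 = 8·8 + 14·2 + 3·3 = 16
s_62 = 8·16 + 14·8 + 3·2 = 8
s_63 = 8·8 + 14·16 + 3·8 = 6
s_64 = 8·6 + 14·8 + 3·16 = 4
s_65 = 8·4 + 14·6 + 3·8 = 4
s_66 = 8·4 + 14·4 + 3·6 = 4
s_67 = 8·4 + 14·4 + 3·4 = 15
s_68 = 8·15 + 14·4 + 3·4 = 1
s_69 = 8·1 + 14·15 + 3·4 = 9
s_70 = 8·9 + 14·1 + 3·15 = 12
s_71 = 8·12 + 14·9 + 3·1 = 4
s_72 = 8·4 + 14·12 + 3·9 = 6
s_73 = 8·6 + 14·4 + 3·12 = 4
s_74 = 8·4 + 14·6 + 3·4 = 9
s_75 = 8·9 + 14·4 + 3·6 = 10
s_76 = 8·10 + 14·9 + 3·4 = 14
s_77 = 8·14 + 14·10 + 3·9 = 7
s_78 = 8·7 + 14·14 + 3·10 = 10
s_79 = 8·10 + 14·7 + 3·14 = 16
s_80 = 8·16 + 14·10 + 3·7 = 0
s_81 = 8·0 + 14·16 + 3·10 = 16
s_82 = 8·16 + 14·0 + 3·16 = 6
s_83 = 8·6 + 14·16 + 3·0 = 0
s_84 = 8·0 + 14·6 + 3·16 = 13
s_85 = 8·13 + 14·0 + 3·6 = 3
s_86 = 8·3 + 14·13 + 3·0 = 2
s_87 = 8·2 + 14·3 + 3·13 = 12
s_88 = 8·12 + 14·2 + 3·3 = 14
s_89 = 8·14 + 14·12 + 3·2 = 14
s_90 = 8·14 + 14·14 + 3·12 = 4
s_91 = 8·4 + 14·14 + 3·14 = 15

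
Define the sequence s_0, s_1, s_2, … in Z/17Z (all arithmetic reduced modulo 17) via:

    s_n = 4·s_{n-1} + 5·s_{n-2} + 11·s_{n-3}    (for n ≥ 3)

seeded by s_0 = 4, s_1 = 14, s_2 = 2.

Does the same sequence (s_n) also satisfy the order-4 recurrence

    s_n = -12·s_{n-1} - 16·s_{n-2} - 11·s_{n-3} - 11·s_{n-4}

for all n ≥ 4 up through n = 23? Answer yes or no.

yes

Terms s_0..s_23: 4, 14, 2, 3, 6, 10, 1, 1, 0, 16, 7, 6, 14, 10, 6, 7, 15, 8, 14, 6, 12, 11, 0, 0
n=4: candidate gives 6, actual s_4 = 6 ✓
n=5: candidate gives 10, actual s_5 = 10 ✓
n=6: candidate gives 1, actual s_6 = 1 ✓
n=7: candidate gives 1, actual s_7 = 1 ✓
n=8: candidate gives 0, actual s_8 = 0 ✓
n=9: candidate gives 16, actual s_9 = 16 ✓
n=10: candidate gives 7, actual s_10 = 7 ✓
n=11: candidate gives 6, actual s_11 = 6 ✓
n=12: candidate gives 14, actual s_12 = 14 ✓
n=13: candidate gives 10, actual s_13 = 10 ✓
n=14: candidate gives 6, actual s_14 = 6 ✓
n=15: candidate gives 7, actual s_15 = 7 ✓
n=16: candidate gives 15, actual s_16 = 15 ✓
n=17: candidate gives 8, actual s_17 = 8 ✓
n=18: candidate gives 14, actual s_18 = 14 ✓
n=19: candidate gives 6, actual s_19 = 6 ✓
n=20: candidate gives 12, actual s_20 = 12 ✓
n=21: candidate gives 11, actual s_21 = 11 ✓
n=22: candidate gives 0, actual s_22 = 0 ✓
n=23: candidate gives 0, actual s_23 = 0 ✓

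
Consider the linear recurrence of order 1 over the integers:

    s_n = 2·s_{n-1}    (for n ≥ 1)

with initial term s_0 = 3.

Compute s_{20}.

s_1 = 2·3 = 6
s_2 = 2·6 = 12
s_3 = 2·12 = 24
s_4 = 2·24 = 48
s_5 = 2·48 = 96
s_6 = 2·96 = 192
s_7 = 2·192 = 384
s_8 = 2·384 = 768
s_9 = 2·768 = 1536
s_10 = 2·1536 = 3072
s_11 = 2·3072 = 6144
s_12 = 2·6144 = 12288
s_13 = 2·12288 = 24576
s_14 = 2·24576 = 49152
s_15 = 2·49152 = 98304
s_16 = 2·98304 = 196608
s_17 = 2·196608 = 393216
s_18 = 2·393216 = 786432
s_19 = 2·786432 = 1572864
s_20 = 2·1572864 = 3145728

3145728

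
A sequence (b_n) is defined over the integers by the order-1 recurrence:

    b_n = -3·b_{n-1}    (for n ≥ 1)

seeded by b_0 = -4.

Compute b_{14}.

-19131876

b_1 = -3·-4 = 12
b_2 = -3·12 = -36
b_3 = -3·-36 = 108
b_4 = -3·108 = -324
b_5 = -3·-324 = 972
b_6 = -3·972 = -2916
b_7 = -3·-2916 = 8748
b_8 = -3·8748 = -26244
b_9 = -3·-26244 = 78732
b_10 = -3·78732 = -236196
b_11 = -3·-236196 = 708588
b_12 = -3·708588 = -2125764
b_13 = -3·-2125764 = 6377292
b_14 = -3·6377292 = -19131876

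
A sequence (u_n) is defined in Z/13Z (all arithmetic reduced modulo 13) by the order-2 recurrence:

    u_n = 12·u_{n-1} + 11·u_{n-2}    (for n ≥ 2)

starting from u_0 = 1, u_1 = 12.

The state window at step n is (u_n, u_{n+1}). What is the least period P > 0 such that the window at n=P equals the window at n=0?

n=0: window = (1, 12)
n=1: window = (12, 12)
n=2: window = (12, 3)
n=3: window = (3, 12)
n=4: window = (12, 8)
n=5: window = (8, 7)
n=6: window = (7, 3)
n=7: window = (3, 9)
n=8: window = (9, 11)
n=9: window = (11, 10)
n=10: window = (10, 7)
n=11: window = (7, 12)
n=12: window = (12, 0)
n=13: window = (0, 2)
n=14: window = (2, 11)
n=15: window = (11, 11)
n=16: window = (11, 6)
n=17: window = (6, 11)
n=18: window = (11, 3)
n=19: window = (3, 1)
n=20: window = (1, 6)
n=21: window = (6, 5)
n=22: window = (5, 9)
n=23: window = (9, 7)
n=24: window = (7, 1)
n=25: window = (1, 11)
n=26: window = (11, 0)
n=27: window = (0, 4)
n=28: window = (4, 9)
n=29: window = (9, 9)
n=30: window = (9, 12)
n=31: window = (12, 9)
n=32: window = (9, 6)
n=33: window = (6, 2)
n=34: window = (2, 12)
n=35: window = (12, 10)
n=36: window = (10, 5)
n=37: window = (5, 1)
n=38: window = (1, 2)
n=39: window = (2, 9)
n=40: window = (9, 0)
…
n=166: window = (6, 0)
n=167: window = (0, 1)
n=168: window = (1, 12)
window at n=168 equals window at n=0 → period = 168

168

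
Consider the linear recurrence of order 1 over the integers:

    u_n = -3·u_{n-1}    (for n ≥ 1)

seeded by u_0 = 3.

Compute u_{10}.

177147

u_1 = -3·3 = -9
u_2 = -3·-9 = 27
u_3 = -3·27 = -81
u_4 = -3·-81 = 243
u_5 = -3·243 = -729
u_6 = -3·-729 = 2187
u_7 = -3·2187 = -6561
u_8 = -3·-6561 = 19683
u_9 = -3·19683 = -59049
u_10 = -3·-59049 = 177147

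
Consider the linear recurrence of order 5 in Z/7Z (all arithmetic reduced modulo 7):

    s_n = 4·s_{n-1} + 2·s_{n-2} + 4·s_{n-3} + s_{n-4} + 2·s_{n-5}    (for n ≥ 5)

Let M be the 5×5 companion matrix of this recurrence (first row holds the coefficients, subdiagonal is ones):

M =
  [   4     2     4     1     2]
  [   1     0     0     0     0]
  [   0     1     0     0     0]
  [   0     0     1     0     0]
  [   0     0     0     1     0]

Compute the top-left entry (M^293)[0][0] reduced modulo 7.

2

(M^293)[0][0] is the top entry after applying M 293 times to the unit state (1, 0, 0, 0, 0). Equivalently it is h_{297} for the auxiliary sequence (h_n) obeying the same recurrence with h_4 = 1 and h_i = 0 for 0 ≤ i < 4:
h_5 = 4·1 + 2·0 + 4·0 + 1·0 + 2·0 = 4
h_6 = 4·4 + 2·1 + 4·0 + 1·0 + 2·0 = 4
h_7 = 4·4 + 2·4 + 4·1 + 1·0 + 2·0 = 0
h_8 = 4·0 + 2·4 + 4·4 + 1·1 + 2·0 = 4
h_9 = 4·4 + 2·0 + 4·4 + 1·4 + 2·1 = 3
h_10 = 4·3 + 2·4 + 4·0 + 1·4 + 2·4 = 4
Continuing the recurrence:
  h_11 = 4;  h_12 = 5;  h_13 = 6;  h_14 = 4;  h_15 = 4;  h_16 = 5
  h_17 = 4;  h_18 = 2;  h_19 = 6;  h_20 = 1;  h_21 = 3;  h_22 = 6
  h_23 = 2;  h_24 = 3;  h_25 = 3;  h_26 = 3;  h_27 = 2;  h_28 = 5
  h_29 = 3;  h_30 = 4;  h_31 = 1;  h_32 = 5;  h_33 = 2;  h_34 = 4
  h_35 = 0;  h_36 = 2;  h_37 = 1;  h_38 = 2;  h_39 = 5;  h_40 = 2
  h_41 = 3;  h_42 = 5;  h_43 = 1;  h_44 = 3;  h_45 = 6;  h_46 = 3
  h_47 = 5;  h_48 = 6;  h_49 = 2;  h_50 = 6;  h_51 = 0;  h_52 = 1
  h_53 = 0;  h_54 = 5;  h_55 = 1;  h_56 = 1;  h_57 = 0;  h_58 = 4
  h_59 = 3;  h_60 = 2;  h_61 = 4;  h_62 = 1;  h_63 = 3;  h_64 = 3
  h_65 = 2;  h_66 = 0;  h_67 = 0;  h_68 = 3;  h_69 = 6;  h_70 = 6
  h_71 = 6;  h_72 = 0;  h_73 = 6;  h_74 = 3;  h_75 = 0;  h_76 = 0
  h_77 = 4;  h_78 = 3;  h_79 = 5;  h_80 = 0;  h_81 = 5;  h_82 = 2
  h_83 = 1;  h_84 = 3;  h_85 = 6;  h_86 = 4;  h_87 = 3;  h_88 = 0
  h_89 = 6;  h_90 = 3;  h_91 = 0;  h_92 = 1;  h_93 = 1;  h_94 = 0
  h_95 = 5;  h_96 = 4;  h_97 = 1;  h_98 = 6;  h_99 = 5;  h_100 = 1
  h_101 = 5;  h_102 = 1;  h_103 = 0;  h_104 = 5;  h_105 = 3;  h_106 = 5
  h_107 = 6;  h_108 = 2;  h_109 = 4;  h_110 = 6;  h_111 = 0;  h_112 = 0
  h_113 = 4;  h_114 = 2;  h_115 = 0;  h_116 = 6;  h_117 = 1;  h_118 = 5
  h_119 = 1;  h_120 = 3;  h_121 = 5;  h_122 = 2;  h_123 = 6;  h_124 = 4
  h_125 = 5;  h_126 = 1;  h_127 = 5;  h_128 = 2;  h_129 = 0;  h_130 = 0
  h_131 = 1;  h_132 = 2;  h_133 = 0;  h_134 = 1;  h_135 = 6;  h_136 = 2
  h_137 = 0;  h_138 = 1;  h_139 = 6;  h_140 = 5;  h_141 = 5;  h_142 = 6
  h_143 = 6;  h_144 = 3;  h_145 = 0;  h_146 = 4;  h_147 = 4;  h_148 = 4
  h_149 = 4;  h_150 = 2;  h_151 = 2;  h_152 = 5;  h_153 = 2;  h_154 = 1
  h_155 = 6;  h_156 = 1;  h_157 = 4;  h_158 = 5;  h_159 = 5;  h_160 = 3
  h_161 = 6;  h_162 = 0;  h_163 = 4;  h_164 = 4;  h_165 = 1;  h_166 = 5
  h_167 = 0;  h_168 = 5;  h_169 = 0;  h_170 = 3;  h_171 = 0;  h_172 = 4
  h_173 = 3;  h_174 = 2;  h_175 = 1;  h_176 = 3;  h_177 = 5;  h_178 = 3
  h_179 = 4;  h_180 = 5;  h_181 = 2;  h_182 = 5;  h_183 = 5;  h_184 = 2
  h_185 = 1;  h_186 = 2;  h_187 = 5;  h_188 = 5;  h_189 = 1;  h_190 = 3
  h_191 = 1;  h_192 = 1;  h_193 = 1;  h_194 = 1;  h_195 = 3;  h_196 = 0
  h_197 = 6;  h_198 = 4;  h_199 = 5;  h_200 = 2;  h_201 = 5;  h_202 = 4
  h_203 = 5;  h_204 = 4;  h_205 = 2;  h_206 = 1;  h_207 = 2;  h_208 = 4
  h_209 = 6;  h_210 = 3;  h_211 = 2;  h_212 = 4;  h_213 = 4;  h_214 = 5
  h_215 = 3;  h_216 = 4;  h_217 = 5;  h_218 = 4;  h_219 = 6;  h_220 = 6
  h_221 = 2;  h_222 = 2;  h_223 = 1;  h_224 = 6;  h_225 = 6;  h_226 = 4
  h_227 = 1;  h_228 = 2;  h_229 = 2;  h_230 = 4;  h_231 = 2;  h_232 = 0
  h_233 = 5;  h_234 = 1;  h_235 = 3;  h_236 = 3;  h_237 = 6;  h_238 = 4
  h_239 = 3;  h_240 = 4;  h_241 = 1;  h_242 = 5;  h_243 = 0;  h_244 = 3
  h_245 = 6;  h_246 = 2;  h_247 = 0;  h_248 = 3;  h_249 = 4;  h_250 = 1
  h_251 = 0;  h_252 = 0;  h_253 = 0;  h_254 = 2;  h_255 = 3;  h_256 = 2
  h_257 = 1;  h_258 = 1;  h_259 = 0;  h_260 = 0;  h_261 = 2;  h_262 = 4
  h_263 = 1;  h_264 = 6;  h_265 = 2;  h_266 = 4;  h_267 = 4;  h_268 = 5
  h_269 = 2;  h_270 = 0;  h_271 = 1;  h_272 = 4;  h_273 = 2;  h_274 = 3
  h_275 = 5;  h_276 = 5;  h_277 = 3;  h_278 = 0;  h_279 = 2;  h_280 = 0
  h_281 = 3;  h_282 = 5;  h_283 = 0;  h_284 = 5;  h_285 = 1;  h_286 = 4
  h_287 = 6;  h_288 = 6;  h_289 = 0;  h_290 = 0;  h_291 = 3;  h_292 = 2
  h_293 = 5;  h_294 = 1;  h_295 = 4
h_296 = 4·4 + 2·1 + 4·5 + 1·2 + 2·3 = 4
h_297 = 4·4 + 2·4 + 4·1 + 1·5 + 2·2 = 2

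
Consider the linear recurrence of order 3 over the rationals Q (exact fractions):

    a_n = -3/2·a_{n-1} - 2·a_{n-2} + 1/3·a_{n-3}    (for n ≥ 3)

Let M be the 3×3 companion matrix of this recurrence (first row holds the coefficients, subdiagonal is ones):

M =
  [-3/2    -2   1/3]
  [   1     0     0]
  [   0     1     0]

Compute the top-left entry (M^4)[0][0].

-87/16

(M^4)[0][0] is the top entry after applying M 4 times to the unit state (1, 0, 0). Equivalently it is h_{6} for the auxiliary sequence (h_n) obeying the same recurrence with h_2 = 1 and h_i = 0 for 0 ≤ i < 2:
h_3 = -3/2·1 + -2·0 + 1/3·0 = -3/2
h_4 = -3/2·-3/2 + -2·1 + 1/3·0 = 1/4
h_5 = -3/2·1/4 + -2·-3/2 + 1/3·1 = 71/24
h_6 = -3/2·71/24 + -2·1/4 + 1/3·-3/2 = -87/16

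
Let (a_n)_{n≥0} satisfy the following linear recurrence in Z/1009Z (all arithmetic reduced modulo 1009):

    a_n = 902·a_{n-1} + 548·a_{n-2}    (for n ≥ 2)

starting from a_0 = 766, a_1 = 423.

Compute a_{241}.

195

a_2 = 902·423 + 548·766 = 168
a_3 = 902·168 + 548·423 = 929
a_4 = 902·929 + 548·168 = 733
a_5 = 902·733 + 548·929 = 827
a_6 = 902·827 + 548·733 = 405
a_7 = 902·405 + 548·827 = 207
Continuing the recurrence:
  a_8 = 9;  a_9 = 474;  a_10 = 628;  a_11 = 846;  a_12 = 363;  a_13 = 987
  a_14 = 487;  a_15 = 411;  a_16 = 919;  a_17 = 770;  a_18 = 469;  a_19 = 465
  a_20 = 412;  a_21 = 864;  a_22 = 140;  a_23 = 406;  a_24 = 990;  a_25 = 523
  a_26 = 221;  a_27 = 617;  a_28 = 603;  a_29 = 156;  a_30 = 962;  a_31 = 716
  a_32 = 550;  a_33 = 548;  a_34 = 604;  a_35 = 579;  a_36 = 645;  a_37 = 63
  a_38 = 632;  a_39 = 197;  a_40 = 359;  a_41 = 931;  a_42 = 251;  a_43 = 20
  a_44 = 202;  a_45 = 445;  a_46 = 523;  a_47 = 225;  a_48 = 189;  a_49 = 159
  a_50 = 794;  a_51 = 156;  a_52 = 694;  a_53 = 131;  a_54 = 28;  a_55 = 180
  a_56 = 120;  a_57 = 35;  a_58 = 466;  a_59 = 597;  a_60 = 788;  a_61 = 680
  a_62 = 869;  a_63 = 164;  a_64 = 578;  a_65 = 783;  a_66 = 893;  a_67 = 563
  a_68 = 298;  a_69 = 172;  a_70 = 613;  a_71 = 413;  a_72 = 132;  a_73 = 310
  a_74 = 824;  a_75 = 992;  a_76 = 330;  a_77 = 779;  a_78 = 623;  a_79 = 18
  a_80 = 454;  a_81 = 637;  a_82 = 22;  a_83 = 635;  a_84 = 615;  a_85 = 664
  a_86 = 605;  a_87 = 473;  a_88 = 427;  a_89 = 616;  a_90 = 590;  a_91 = 999
  a_92 = 501;  a_93 = 444;  a_94 = 15;  a_95 = 556;  a_96 = 187;  a_97 = 141
  a_98 = 615;  a_99 = 364;  a_100 = 417;  a_101 = 476;  a_102 = 0;  a_103 = 526
  a_104 = 222;  a_105 = 136;  a_106 = 150;  a_107 = 965;  a_108 = 134;  a_109 = 901
  a_110 = 232;  a_111 = 748;  a_112 = 686;  a_113 = 505;  a_114 = 22;  a_115 = 947
  a_116 = 528;  a_117 = 338;  a_118 = 928;  a_119 = 163;  a_120 = 729;  a_121 = 222
  a_122 = 390;  a_123 = 215;  a_124 = 14;  a_125 = 287;  a_126 = 170;  a_127 = 853
  a_128 = 880;  a_129 = 963;  a_130 = 824;  a_131 = 641;  a_132 = 554;  a_133 = 389
  a_134 = 638;  a_135 = 619;  a_136 = 871;  a_137 = 828;  a_138 = 247;  a_139 = 508
  a_140 = 280;  a_141 = 210;  a_142 = 809;  a_143 = 265;  a_144 = 278;  a_145 = 448
  a_146 = 481;  a_147 = 309;  a_148 = 473;  a_149 = 668;  a_150 = 54;  a_151 = 73
  a_152 = 592;  a_153 = 876;  a_154 = 632;  a_155 = 752;  a_156 = 505;  a_157 = 875
  a_158 = 486;  a_159 = 691;  a_160 = 681;  a_161 = 74;  a_162 = 12;  a_163 = 926
  a_164 = 322;  a_165 = 782;  a_166 = 963;  a_167 = 597;  a_168 = 714;  a_169 = 526
  a_170 = 2;  a_171 = 469;  a_172 = 354;  a_173 = 181;  a_174 = 68;  a_175 = 93
  a_176 = 70;  a_177 = 87;  a_178 = 799;  a_179 = 525;  a_180 = 275;  a_181 = 980
  a_182 = 435;  a_183 = 121;  a_184 = 426;  a_185 = 546;  a_186 = 469;  a_187 = 811
  a_188 = 723;  a_189 = 800;  a_190 = 841;  a_191 = 308;  a_192 = 96;  a_193 = 99
  a_194 = 646;  a_195 = 265;  a_196 = 755;  a_197 = 868;  a_198 = 2;  a_199 = 211
  a_200 = 717;  a_201 = 567;  a_202 = 286;  a_203 = 621;  a_204 = 480;  a_205 = 374
  a_206 = 33;  a_207 = 630;  a_208 = 115;  a_209 = 974;  a_210 = 171;  a_211 = 865
  a_212 = 144;  a_213 = 526;  a_214 = 432;  a_215 = 873;  a_216 = 47;  a_217 = 154
  a_218 = 197;  a_219 = 755;  a_220 = 937;  a_221 = 691;  a_222 = 624;  a_223 = 119
  a_224 = 285;  a_225 = 411;  a_226 = 204;  a_227 = 591;  a_228 = 123;  a_229 = 944
  a_230 = 702;  a_231 = 256;  a_232 = 118;  a_233 = 528;  a_234 = 96;  a_235 = 588
  a_236 = 791;  a_237 = 472;  a_238 = 553;  a_239 = 712
a_240 = 902·712 + 548·553 = 844
a_241 = 902·844 + 548·712 = 195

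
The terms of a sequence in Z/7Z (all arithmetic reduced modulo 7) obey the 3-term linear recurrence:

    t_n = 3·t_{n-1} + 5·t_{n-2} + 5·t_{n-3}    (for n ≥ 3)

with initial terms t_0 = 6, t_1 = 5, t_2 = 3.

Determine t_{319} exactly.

5

t_3 = 3·3 + 5·5 + 5·6 = 1
t_4 = 3·1 + 5·3 + 5·5 = 1
t_5 = 3·1 + 5·1 + 5·3 = 2
t_6 = 3·2 + 5·1 + 5·1 = 2
t_7 = 3·2 + 5·2 + 5·1 = 0
t_8 = 3·0 + 5·2 + 5·2 = 6
Continuing the recurrence:
  t_9 = 0;  t_10 = 2;  t_11 = 1;  t_12 = 6;  t_13 = 5;  t_14 = 1
  t_15 = 2;  t_16 = 1;  t_17 = 4;  t_18 = 6;  t_19 = 1;  t_20 = 4
  t_21 = 5;  t_22 = 5;  t_23 = 4;  t_24 = 6;  t_25 = 0;  t_26 = 1
  t_27 = 5;  t_28 = 6;  t_29 = 6;  t_30 = 3;  t_31 = 6;  t_32 = 0
  t_33 = 3;  t_34 = 4;  t_35 = 6;  t_36 = 4;  t_37 = 6;  t_38 = 5
  t_39 = 2;  t_40 = 5;  t_41 = 1;  t_42 = 3;  t_43 = 4;  t_44 = 4
  t_45 = 5;  t_46 = 6;  t_47 = 0;  t_48 = 6;  t_49 = 6;  t_50 = 6
  t_51 = 1;  t_52 = 0;  t_53 = 0;  t_54 = 5;  t_55 = 1;  t_56 = 0
  t_57 = 2;  t_58 = 4;  t_59 = 1;  t_60 = 5;  t_61 = 5;  t_62 = 3
  t_63 = 3;  t_64 = 0;  t_65 = 2;  t_66 = 0;  t_67 = 3;  t_68 = 5
  t_69 = 2;  t_70 = 4;  t_71 = 5;  t_72 = 3;  t_73 = 5;  t_74 = 6
  t_75 = 2;  t_76 = 5;  t_77 = 6;  t_78 = 4;  t_79 = 4;  t_80 = 6
  t_81 = 2;  t_82 = 0;  t_83 = 5;  t_84 = 4;  t_85 = 2;  t_86 = 2
  t_87 = 1;  t_88 = 2;  t_89 = 0;  t_90 = 1;  t_91 = 6;  t_92 = 2
  t_93 = 6;  t_94 = 2;  t_95 = 4;  t_96 = 3;  t_97 = 4;  t_98 = 5
  t_99 = 1;  t_100 = 6;  t_101 = 6;  t_102 = 4;  t_103 = 2;  t_104 = 0
  t_105 = 2;  t_106 = 2;  t_107 = 2;  t_108 = 5;  t_109 = 0;  t_110 = 0
  t_111 = 4;  t_112 = 5;  t_113 = 0;  t_114 = 3;  t_115 = 6;  t_116 = 5
  t_117 = 4;  t_118 = 4;  t_119 = 1;  t_120 = 1;  t_121 = 0;  t_122 = 3
  t_123 = 0;  t_124 = 1;  t_125 = 4;  t_126 = 3;  t_127 = 6;  t_128 = 4
  t_129 = 1;  t_130 = 4;  t_131 = 2;  t_132 = 3;  t_133 = 4;  t_134 = 2
  t_135 = 6;  t_136 = 6;  t_137 = 2;  t_138 = 3;  t_139 = 0;  t_140 = 4
  t_141 = 6;  t_142 = 3;  t_143 = 3;  t_144 = 5;  t_145 = 3;  t_146 = 0
  t_147 = 5;  t_148 = 2;  t_149 = 3;  t_150 = 2;  t_151 = 3;  t_152 = 6
  t_153 = 1;  t_154 = 6;  t_155 = 4;  t_156 = 5;  t_157 = 2;  t_158 = 2
  t_159 = 6;  t_160 = 3;  t_161 = 0;  t_162 = 3;  t_163 = 3;  t_164 = 3
  t_165 = 4;  t_166 = 0;  t_167 = 0;  t_168 = 6;  t_169 = 4;  t_170 = 0
  t_171 = 1;  t_172 = 2;  t_173 = 4;  t_174 = 6;  t_175 = 6;  t_176 = 5
  t_177 = 5;  t_178 = 0;  t_179 = 1;  t_180 = 0;  t_181 = 5;  t_182 = 6
  t_183 = 1;  t_184 = 2;  t_185 = 6;  t_186 = 5;  t_187 = 6;  t_188 = 3
  t_189 = 1;  t_190 = 6;  t_191 = 3;  t_192 = 2;  t_193 = 2;  t_194 = 3
  t_195 = 1;  t_196 = 0;  t_197 = 6;  t_198 = 2;  t_199 = 1;  t_200 = 1
  t_201 = 4;  t_202 = 1;  t_203 = 0;  t_204 = 4;  t_205 = 3;  t_206 = 1
  t_207 = 3;  t_208 = 1;  t_209 = 2;  t_210 = 5;  t_211 = 2;  t_212 = 6
  t_213 = 4;  t_214 = 3;  t_215 = 3;  t_216 = 2;  t_217 = 1;  t_218 = 0
  t_219 = 1;  t_220 = 1;  t_221 = 1;  t_222 = 6;  t_223 = 0;  t_224 = 0
  t_225 = 2;  t_226 = 6;  t_227 = 0;  t_228 = 5;  t_229 = 3;  t_230 = 6
  t_231 = 2;  t_232 = 2;  t_233 = 4;  t_234 = 4;  t_235 = 0;  t_236 = 5
  t_237 = 0;  t_238 = 4;  t_239 = 2;  t_240 = 5;  t_241 = 3;  t_242 = 2
  t_243 = 4;  t_244 = 2;  t_245 = 1;  t_246 = 5;  t_247 = 2;  t_248 = 1
  t_249 = 3;  t_250 = 3;  t_251 = 1;  t_252 = 5;  t_253 = 0;  t_254 = 2
  t_255 = 3;  t_256 = 5;  t_257 = 5;  t_258 = 6;  t_259 = 5;  t_260 = 0
  t_261 = 6;  t_262 = 1;  t_263 = 5;  t_264 = 1;  t_265 = 5;  t_266 = 3
  t_267 = 4;  t_268 = 3;  t_269 = 2;  t_270 = 6;  t_271 = 1;  t_272 = 1
  t_273 = 3;  t_274 = 5;  t_275 = 0;  t_276 = 5;  t_277 = 5;  t_278 = 5
  t_279 = 2;  t_280 = 0;  t_281 = 0;  t_282 = 3;  t_283 = 2;  t_284 = 0
  t_285 = 4;  t_286 = 1;  t_287 = 2;  t_288 = 3;  t_289 = 3;  t_290 = 6
  t_291 = 6;  t_292 = 0;  t_293 = 4;  t_294 = 0;  t_295 = 6;  t_296 = 3
  t_297 = 4;  t_298 = 1;  t_299 = 3;  t_300 = 6;  t_301 = 3;  t_302 = 5
  t_303 = 4;  t_304 = 3;  t_305 = 5;  t_306 = 1;  t_307 = 1;  t_308 = 5
  t_309 = 4;  t_310 = 0;  t_311 = 3;  t_312 = 1;  t_313 = 4;  t_314 = 4
  t_315 = 2;  t_316 = 4;  t_317 = 0
t_318 = 3·0 + 5·4 + 5·2 = 2
t_319 = 3·2 + 5·0 + 5·4 = 5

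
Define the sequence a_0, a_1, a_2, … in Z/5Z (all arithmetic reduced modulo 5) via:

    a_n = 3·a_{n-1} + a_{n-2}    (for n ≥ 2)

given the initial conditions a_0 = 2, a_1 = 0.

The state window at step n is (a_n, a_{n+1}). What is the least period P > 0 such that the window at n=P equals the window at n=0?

12

n=0: window = (2, 0)
n=1: window = (0, 2)
n=2: window = (2, 1)
n=3: window = (1, 0)
n=4: window = (0, 1)
n=5: window = (1, 3)
n=6: window = (3, 0)
n=7: window = (0, 3)
n=8: window = (3, 4)
n=9: window = (4, 0)
n=10: window = (0, 4)
n=11: window = (4, 2)
n=12: window = (2, 0)
window at n=12 equals window at n=0 → period = 12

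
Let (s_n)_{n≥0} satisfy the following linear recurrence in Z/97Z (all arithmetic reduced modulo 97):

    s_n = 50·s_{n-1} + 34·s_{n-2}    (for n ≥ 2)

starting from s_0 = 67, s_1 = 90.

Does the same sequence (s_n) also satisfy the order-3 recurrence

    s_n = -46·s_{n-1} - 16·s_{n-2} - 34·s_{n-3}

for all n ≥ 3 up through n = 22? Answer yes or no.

Terms s_0..s_22: 67, 90, 85, 35, 81, 2, 41, 81, 12, 56, 7, 23, 30, 51, 78, 8, 45, 0, 75, 64, 27, 34, 96
n=3: candidate gives 35, actual s_3 = 35 ✓
n=4: candidate gives 81, actual s_4 = 81 ✓
n=5: candidate gives 2, actual s_5 = 2 ✓
n=6: candidate gives 41, actual s_6 = 41 ✓
n=7: candidate gives 81, actual s_7 = 81 ✓
n=8: candidate gives 12, actual s_8 = 12 ✓
n=9: candidate gives 56, actual s_9 = 56 ✓
n=10: candidate gives 7, actual s_10 = 7 ✓
n=11: candidate gives 23, actual s_11 = 23 ✓
n=12: candidate gives 30, actual s_12 = 30 ✓
n=13: candidate gives 51, actual s_13 = 51 ✓
n=14: candidate gives 78, actual s_14 = 78 ✓
n=15: candidate gives 8, actual s_15 = 8 ✓
n=16: candidate gives 45, actual s_16 = 45 ✓
n=17: candidate gives 0, actual s_17 = 0 ✓
n=18: candidate gives 75, actual s_18 = 75 ✓
n=19: candidate gives 64, actual s_19 = 64 ✓
n=20: candidate gives 27, actual s_20 = 27 ✓
n=21: candidate gives 34, actual s_21 = 34 ✓
n=22: candidate gives 96, actual s_22 = 96 ✓

yes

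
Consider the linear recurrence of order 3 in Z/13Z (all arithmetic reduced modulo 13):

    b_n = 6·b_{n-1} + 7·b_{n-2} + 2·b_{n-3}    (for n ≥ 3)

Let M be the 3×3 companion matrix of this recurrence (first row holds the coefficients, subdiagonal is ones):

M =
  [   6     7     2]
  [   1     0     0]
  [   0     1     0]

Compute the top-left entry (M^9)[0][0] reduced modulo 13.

(M^9)[0][0] is the top entry after applying M 9 times to the unit state (1, 0, 0). Equivalently it is h_{11} for the auxiliary sequence (h_n) obeying the same recurrence with h_2 = 1 and h_i = 0 for 0 ≤ i < 2:
h_3 = 6·1 + 7·0 + 2·0 = 6
h_4 = 6·6 + 7·1 + 2·0 = 4
h_5 = 6·4 + 7·6 + 2·1 = 3
h_6 = 6·3 + 7·4 + 2·6 = 6
h_7 = 6·6 + 7·3 + 2·4 = 0
h_8 = 6·0 + 7·6 + 2·3 = 9
h_9 = 6·9 + 7·0 + 2·6 = 1
h_10 = 6·1 + 7·9 + 2·0 = 4
h_11 = 6·4 + 7·1 + 2·9 = 10

10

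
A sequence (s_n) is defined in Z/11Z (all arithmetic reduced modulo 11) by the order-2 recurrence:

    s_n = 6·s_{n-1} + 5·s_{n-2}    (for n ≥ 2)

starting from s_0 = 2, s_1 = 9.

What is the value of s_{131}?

9

s_2 = 6·9 + 5·2 = 9
s_3 = 6·9 + 5·9 = 0
s_4 = 6·0 + 5·9 = 1
s_5 = 6·1 + 5·0 = 6
s_6 = 6·6 + 5·1 = 8
s_7 = 6·8 + 5·6 = 1
s_8 = 6·1 + 5·8 = 2
s_9 = 6·2 + 5·1 = 6
s_10 = 6·6 + 5·2 = 2
s_11 = 6·2 + 5·6 = 9
(s_10, s_11) = (2, 9) = (s_0, s_1), so the sequence has period 10.
131 ≡ 1 (mod 10), hence s_131 = s_1 = 9.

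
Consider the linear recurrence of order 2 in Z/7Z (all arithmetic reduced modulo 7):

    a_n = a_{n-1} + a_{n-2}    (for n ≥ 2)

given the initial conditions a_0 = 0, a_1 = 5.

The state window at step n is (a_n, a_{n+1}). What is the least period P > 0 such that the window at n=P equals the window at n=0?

n=0: window = (0, 5)
n=1: window = (5, 5)
n=2: window = (5, 3)
n=3: window = (3, 1)
n=4: window = (1, 4)
n=5: window = (4, 5)
n=6: window = (5, 2)
n=7: window = (2, 0)
n=8: window = (0, 2)
n=9: window = (2, 2)
n=10: window = (2, 4)
n=11: window = (4, 6)
n=12: window = (6, 3)
n=13: window = (3, 2)
n=14: window = (2, 5)
n=15: window = (5, 0)
n=16: window = (0, 5)
window at n=16 equals window at n=0 → period = 16

16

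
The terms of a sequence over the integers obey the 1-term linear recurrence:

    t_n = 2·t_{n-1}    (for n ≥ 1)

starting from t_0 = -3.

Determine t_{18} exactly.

-786432

t_1 = 2·-3 = -6
t_2 = 2·-6 = -12
t_3 = 2·-12 = -24
t_4 = 2·-24 = -48
t_5 = 2·-48 = -96
t_6 = 2·-96 = -192
t_7 = 2·-192 = -384
t_8 = 2·-384 = -768
t_9 = 2·-768 = -1536
t_10 = 2·-1536 = -3072
t_11 = 2·-3072 = -6144
t_12 = 2·-6144 = -12288
t_13 = 2·-12288 = -24576
t_14 = 2·-24576 = -49152
t_15 = 2·-49152 = -98304
t_16 = 2·-98304 = -196608
t_17 = 2·-196608 = -393216
t_18 = 2·-393216 = -786432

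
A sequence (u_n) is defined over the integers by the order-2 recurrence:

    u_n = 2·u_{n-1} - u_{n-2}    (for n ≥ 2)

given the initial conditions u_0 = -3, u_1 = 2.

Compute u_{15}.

72

u_2 = 2·2 + -1·-3 = 7
u_3 = 2·7 + -1·2 = 12
u_4 = 2·12 + -1·7 = 17
u_5 = 2·17 + -1·12 = 22
u_6 = 2·22 + -1·17 = 27
u_7 = 2·27 + -1·22 = 32
u_8 = 2·32 + -1·27 = 37
u_9 = 2·37 + -1·32 = 42
u_10 = 2·42 + -1·37 = 47
u_11 = 2·47 + -1·42 = 52
u_12 = 2·52 + -1·47 = 57
u_13 = 2·57 + -1·52 = 62
u_14 = 2·62 + -1·57 = 67
u_15 = 2·67 + -1·62 = 72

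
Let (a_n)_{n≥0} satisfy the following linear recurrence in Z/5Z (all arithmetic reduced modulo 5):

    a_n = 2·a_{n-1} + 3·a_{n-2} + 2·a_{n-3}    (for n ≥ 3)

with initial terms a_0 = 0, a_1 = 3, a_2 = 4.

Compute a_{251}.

2

a_3 = 2·4 + 3·3 + 2·0 = 2
a_4 = 2·2 + 3·4 + 2·3 = 2
a_5 = 2·2 + 3·2 + 2·4 = 3
a_6 = 2·3 + 3·2 + 2·2 = 1
a_7 = 2·1 + 3·3 + 2·2 = 0
a_8 = 2·0 + 3·1 + 2·3 = 4
a_9 = 2·4 + 3·0 + 2·1 = 0
a_10 = 2·0 + 3·4 + 2·0 = 2
a_11 = 2·2 + 3·0 + 2·4 = 2
a_12 = 2·2 + 3·2 + 2·0 = 0
a_13 = 2·0 + 3·2 + 2·2 = 0
a_14 = 2·0 + 3·0 + 2·2 = 4
a_15 = 2·4 + 3·0 + 2·0 = 3
a_16 = 2·3 + 3·4 + 2·0 = 3
a_17 = 2·3 + 3·3 + 2·4 = 3
a_18 = 2·3 + 3·3 + 2·3 = 1
a_19 = 2·1 + 3·3 + 2·3 = 2
a_20 = 2·2 + 3·1 + 2·3 = 3
a_21 = 2·3 + 3·2 + 2·1 = 4
a_22 = 2·4 + 3·3 + 2·2 = 1
a_23 = 2·1 + 3·4 + 2·3 = 0
a_24 = 2·0 + 3·1 + 2·4 = 1
a_25 = 2·1 + 3·0 + 2·1 = 4
a_26 = 2·4 + 3·1 + 2·0 = 1
a_27 = 2·1 + 3·4 + 2·1 = 1
a_28 = 2·1 + 3·1 + 2·4 = 3
a_29 = 2·3 + 3·1 + 2·1 = 1
a_30 = 2·1 + 3·3 + 2·1 = 3
a_31 = 2·3 + 3·1 + 2·3 = 0
a_32 = 2·0 + 3·3 + 2·1 = 1
a_33 = 2·1 + 3·0 + 2·3 = 3
a_34 = 2·3 + 3·1 + 2·0 = 4
a_35 = 2·4 + 3·3 + 2·1 = 4
a_36 = 2·4 + 3·4 + 2·3 = 1
a_37 = 2·1 + 3·4 + 2·4 = 2
a_38 = 2·2 + 3·1 + 2·4 = 0
a_39 = 2·0 + 3·2 + 2·1 = 3
a_40 = 2·3 + 3·0 + 2·2 = 0
a_41 = 2·0 + 3·3 + 2·0 = 4
a_42 = 2·4 + 3·0 + 2·3 = 4
a_43 = 2·4 + 3·4 + 2·0 = 0
a_44 = 2·0 + 3·4 + 2·4 = 0
a_45 = 2·0 + 3·0 + 2·4 = 3
a_46 = 2·3 + 3·0 + 2·0 = 1
a_47 = 2·1 + 3·3 + 2·0 = 1
a_48 = 2·1 + 3·1 + 2·3 = 1
a_49 = 2·1 + 3·1 + 2·1 = 2
a_50 = 2·2 + 3·1 + 2·1 = 4
a_51 = 2·4 + 3·2 + 2·1 = 1
a_52 = 2·1 + 3·4 + 2·2 = 3
a_53 = 2·3 + 3·1 + 2·4 = 2
a_54 = 2·2 + 3·3 + 2·1 = 0
a_55 = 2·0 + 3·2 + 2·3 = 2
a_56 = 2·2 + 3·0 + 2·2 = 3
a_57 = 2·3 + 3·2 + 2·0 = 2
a_58 = 2·2 + 3·3 + 2·2 = 2
a_59 = 2·2 + 3·2 + 2·3 = 1
a_60 = 2·1 + 3·2 + 2·2 = 2
a_61 = 2·2 + 3·1 + 2·2 = 1
a_62 = 2·1 + 3·2 + 2·1 = 0
a_63 = 2·0 + 3·1 + 2·2 = 2
a_64 = 2·2 + 3·0 + 2·1 = 1
a_65 = 2·1 + 3·2 + 2·0 = 3
a_66 = 2·3 + 3·1 + 2·2 = 3
a_67 = 2·3 + 3·3 + 2·1 = 2
a_68 = 2·2 + 3·3 + 2·3 = 4
a_69 = 2·4 + 3·2 + 2·3 = 0
a_70 = 2·0 + 3·4 + 2·2 = 1
a_71 = 2·1 + 3·0 + 2·4 = 0
a_72 = 2·0 + 3·1 + 2·0 = 3
a_73 = 2·3 + 3·0 + 2·1 = 3
a_74 = 2·3 + 3·3 + 2·0 = 0
a_75 = 2·0 + 3·3 + 2·3 = 0
a_76 = 2·0 + 3·0 + 2·3 = 1
a_77 = 2·1 + 3·0 + 2·0 = 2
a_78 = 2·2 + 3·1 + 2·0 = 2
a_79 = 2·2 + 3·2 + 2·1 = 2
a_80 = 2·2 + 3·2 + 2·2 = 4
a_81 = 2·4 + 3·2 + 2·2 = 3
a_82 = 2·3 + 3·4 + 2·2 = 2
a_83 = 2·2 + 3·3 + 2·4 = 1
a_84 = 2·1 + 3·2 + 2·3 = 4
a_85 = 2·4 + 3·1 + 2·2 = 0
a_86 = 2·0 + 3·4 + 2·1 = 4
a_87 = 2·4 + 3·0 + 2·4 = 1
a_88 = 2·1 + 3·4 + 2·0 = 4
a_89 = 2·4 + 3·1 + 2·4 = 4
a_90 = 2·4 + 3·4 + 2·1 = 2
a_91 = 2·2 + 3·4 + 2·4 = 4
a_92 = 2·4 + 3·2 + 2·4 = 2
a_93 = 2·2 + 3·4 + 2·2 = 0
a_94 = 2·0 + 3·2 + 2·4 = 4
a_95 = 2·4 + 3·0 + 2·2 = 2
a_96 = 2·2 + 3·4 + 2·0 = 1
a_97 = 2·1 + 3·2 + 2·4 = 1
a_98 = 2·1 + 3·1 + 2·2 = 4
a_99 = 2·4 + 3·1 + 2·1 = 3
a_100 = 2·3 + 3·4 + 2·1 = 0
a_101 = 2·0 + 3·3 + 2·4 = 2
a_102 = 2·2 + 3·0 + 2·3 = 0
a_103 = 2·0 + 3·2 + 2·0 = 1
a_104 = 2·1 + 3·0 + 2·2 = 1
a_105 = 2·1 + 3·1 + 2·0 = 0
a_106 = 2·0 + 3·1 + 2·1 = 0
a_107 = 2·0 + 3·0 + 2·1 = 2
a_108 = 2·2 + 3·0 + 2·0 = 4
a_109 = 2·4 + 3·2 + 2·0 = 4
a_110 = 2·4 + 3·4 + 2·2 = 4
a_111 = 2·4 + 3·4 + 2·4 = 3
a_112 = 2·3 + 3·4 + 2·4 = 1
a_113 = 2·1 + 3·3 + 2·4 = 4
a_114 = 2·4 + 3·1 + 2·3 = 2
a_115 = 2·2 + 3·4 + 2·1 = 3
a_116 = 2·3 + 3·2 + 2·4 = 0
a_117 = 2·0 + 3·3 + 2·2 = 3
a_118 = 2·3 + 3·0 + 2·3 = 2
a_119 = 2·2 + 3·3 + 2·0 = 3
a_120 = 2·3 + 3·2 + 2·3 = 3
a_121 = 2·3 + 3·3 + 2·2 = 4
a_122 = 2·4 + 3·3 + 2·3 = 3
a_123 = 2·3 + 3·4 + 2·3 = 4
a_124 = 2·4 + 3·3 + 2·4 = 0
a_125 = 2·0 + 3·4 + 2·3 = 3
a_126 = 2·3 + 3·0 + 2·4 = 4
(a_124, a_125, a_126) = (0, 3, 4) = (a_0, a_1, a_2), so the sequence has period 124.
251 ≡ 3 (mod 124), hence a_251 = a_3 = 2.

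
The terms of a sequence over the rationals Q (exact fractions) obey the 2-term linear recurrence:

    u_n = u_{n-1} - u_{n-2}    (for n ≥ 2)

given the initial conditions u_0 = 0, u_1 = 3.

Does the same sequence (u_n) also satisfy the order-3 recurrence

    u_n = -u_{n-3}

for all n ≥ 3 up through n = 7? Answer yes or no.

Terms u_0..u_7: 0, 3, 3, 0, -3, -3, 0, 3
n=3: candidate gives 0, actual u_3 = 0 ✓
n=4: candidate gives -3, actual u_4 = -3 ✓
n=5: candidate gives -3, actual u_5 = -3 ✓
n=6: candidate gives 0, actual u_6 = 0 ✓
n=7: candidate gives 3, actual u_7 = 3 ✓

yes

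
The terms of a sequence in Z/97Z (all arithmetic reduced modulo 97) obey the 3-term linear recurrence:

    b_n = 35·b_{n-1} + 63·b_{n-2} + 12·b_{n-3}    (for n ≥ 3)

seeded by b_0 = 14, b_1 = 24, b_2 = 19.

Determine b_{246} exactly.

92

b_3 = 35·19 + 63·24 + 12·14 = 17
b_4 = 35·17 + 63·19 + 12·24 = 43
b_5 = 35·43 + 63·17 + 12·19 = 88
b_6 = 35·88 + 63·43 + 12·17 = 76
b_7 = 35·76 + 63·88 + 12·43 = 87
b_8 = 35·87 + 63·76 + 12·88 = 62
b_9 = 35·62 + 63·87 + 12·76 = 27
b_10 = 35·27 + 63·62 + 12·87 = 75
b_11 = 35·75 + 63·27 + 12·62 = 26
b_12 = 35·26 + 63·75 + 12·27 = 42
b_13 = 35·42 + 63·26 + 12·75 = 31
b_14 = 35·31 + 63·42 + 12·26 = 66
b_15 = 35·66 + 63·31 + 12·42 = 14
b_16 = 35·14 + 63·66 + 12·31 = 73
b_17 = 35·73 + 63·14 + 12·66 = 58
b_18 = 35·58 + 63·73 + 12·14 = 7
b_19 = 35·7 + 63·58 + 12·73 = 22
b_20 = 35·22 + 63·7 + 12·58 = 64
b_21 = 35·64 + 63·22 + 12·7 = 24
b_22 = 35·24 + 63·64 + 12·22 = 92
b_23 = 35·92 + 63·24 + 12·64 = 68
b_24 = 35·68 + 63·92 + 12·24 = 25
b_25 = 35·25 + 63·68 + 12·92 = 55
b_26 = 35·55 + 63·25 + 12·68 = 48
b_27 = 35·48 + 63·55 + 12·25 = 13
b_28 = 35·13 + 63·48 + 12·55 = 65
b_29 = 35·65 + 63·13 + 12·48 = 81
b_30 = 35·81 + 63·65 + 12·13 = 5
b_31 = 35·5 + 63·81 + 12·65 = 44
b_32 = 35·44 + 63·5 + 12·81 = 14
b_33 = 35·14 + 63·44 + 12·5 = 24
b_34 = 35·24 + 63·14 + 12·44 = 19
(b_32, b_33, b_34) = (14, 24, 19) = (b_0, b_1, b_2), so the sequence has period 32.
246 ≡ 22 (mod 32), hence b_246 = b_22 = 92.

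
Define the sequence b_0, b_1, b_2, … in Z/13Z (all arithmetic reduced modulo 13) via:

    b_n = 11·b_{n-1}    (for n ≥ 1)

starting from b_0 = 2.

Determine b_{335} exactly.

b_1 = 11·2 = 9
b_2 = 11·9 = 8
b_3 = 11·8 = 10
b_4 = 11·10 = 6
b_5 = 11·6 = 1
b_6 = 11·1 = 11
b_7 = 11·11 = 4
b_8 = 11·4 = 5
b_9 = 11·5 = 3
b_10 = 11·3 = 7
b_11 = 11·7 = 12
b_12 = 11·12 = 2
(b_12) = (2) = (b_0), so the sequence has period 12.
335 ≡ 11 (mod 12), hence b_335 = b_11 = 12.

12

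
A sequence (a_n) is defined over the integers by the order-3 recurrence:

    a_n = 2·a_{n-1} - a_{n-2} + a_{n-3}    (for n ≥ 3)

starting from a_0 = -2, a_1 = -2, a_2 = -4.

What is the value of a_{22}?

-341250

a_3 = 2·-4 + -1·-2 + 1·-2 = -8
a_4 = 2·-8 + -1·-4 + 1·-2 = -14
a_5 = 2·-14 + -1·-8 + 1·-4 = -24
a_6 = 2·-24 + -1·-14 + 1·-8 = -42
a_7 = 2·-42 + -1·-24 + 1·-14 = -74
a_8 = 2·-74 + -1·-42 + 1·-24 = -130
a_9 = 2·-130 + -1·-74 + 1·-42 = -228
a_10 = 2·-228 + -1·-130 + 1·-74 = -400
a_11 = 2·-400 + -1·-228 + 1·-130 = -702
a_12 = 2·-702 + -1·-400 + 1·-228 = -1232
a_13 = 2·-1232 + -1·-702 + 1·-400 = -2162
a_14 = 2·-2162 + -1·-1232 + 1·-702 = -3794
a_15 = 2·-3794 + -1·-2162 + 1·-1232 = -6658
a_16 = 2·-6658 + -1·-3794 + 1·-2162 = -11684
a_17 = 2·-11684 + -1·-6658 + 1·-3794 = -20504
a_18 = 2·-20504 + -1·-11684 + 1·-6658 = -35982
a_19 = 2·-35982 + -1·-20504 + 1·-11684 = -63144
a_20 = 2·-63144 + -1·-35982 + 1·-20504 = -110810
a_21 = 2·-110810 + -1·-63144 + 1·-35982 = -194458
a_22 = 2·-194458 + -1·-110810 + 1·-63144 = -341250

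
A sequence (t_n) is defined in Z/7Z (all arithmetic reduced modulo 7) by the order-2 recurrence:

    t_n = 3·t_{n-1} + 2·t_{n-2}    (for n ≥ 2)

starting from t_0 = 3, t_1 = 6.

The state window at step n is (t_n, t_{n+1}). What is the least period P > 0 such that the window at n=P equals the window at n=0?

n=0: window = (3, 6)
n=1: window = (6, 3)
n=2: window = (3, 0)
n=3: window = (0, 6)
n=4: window = (6, 4)
n=5: window = (4, 3)
n=6: window = (3, 3)
n=7: window = (3, 1)
n=8: window = (1, 2)
n=9: window = (2, 1)
n=10: window = (1, 0)
n=11: window = (0, 2)
n=12: window = (2, 6)
n=13: window = (6, 1)
n=14: window = (1, 1)
n=15: window = (1, 5)
n=16: window = (5, 3)
n=17: window = (3, 5)
n=18: window = (5, 0)
n=19: window = (0, 3)
n=20: window = (3, 2)
n=21: window = (2, 5)
n=22: window = (5, 5)
n=23: window = (5, 4)
n=24: window = (4, 1)
n=25: window = (1, 4)
n=26: window = (4, 0)
n=27: window = (0, 1)
n=28: window = (1, 3)
n=29: window = (3, 4)
n=30: window = (4, 4)
n=31: window = (4, 6)
n=32: window = (6, 5)
n=33: window = (5, 6)
n=34: window = (6, 0)
n=35: window = (0, 5)
n=36: window = (5, 1)
n=37: window = (1, 6)
n=38: window = (6, 6)
n=39: window = (6, 2)
n=40: window = (2, 4)
…
n=46: window = (2, 2)
n=47: window = (2, 3)
n=48: window = (3, 6)
window at n=48 equals window at n=0 → period = 48

48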